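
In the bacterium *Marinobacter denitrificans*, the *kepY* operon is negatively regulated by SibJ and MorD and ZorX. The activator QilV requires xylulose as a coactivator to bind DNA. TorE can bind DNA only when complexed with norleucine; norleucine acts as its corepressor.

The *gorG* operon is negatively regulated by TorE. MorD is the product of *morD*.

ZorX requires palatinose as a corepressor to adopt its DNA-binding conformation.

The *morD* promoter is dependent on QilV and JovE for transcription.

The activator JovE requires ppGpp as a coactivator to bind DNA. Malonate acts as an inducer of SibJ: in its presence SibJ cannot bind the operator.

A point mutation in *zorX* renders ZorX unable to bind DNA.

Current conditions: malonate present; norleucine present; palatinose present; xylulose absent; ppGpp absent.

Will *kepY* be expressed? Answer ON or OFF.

ON

Malonate is present, so SibJ is inactive.
Xylulose is absent, so QilV is inactive.
ppGpp is absent, so JovE is inactive.
Required activator QilV is absent, so *morD* is not transcribed.
So MorD is not produced.
ZorX is non-functional in this strain, so it has no effect.
With no repressor bound, *kepY* is transcribed.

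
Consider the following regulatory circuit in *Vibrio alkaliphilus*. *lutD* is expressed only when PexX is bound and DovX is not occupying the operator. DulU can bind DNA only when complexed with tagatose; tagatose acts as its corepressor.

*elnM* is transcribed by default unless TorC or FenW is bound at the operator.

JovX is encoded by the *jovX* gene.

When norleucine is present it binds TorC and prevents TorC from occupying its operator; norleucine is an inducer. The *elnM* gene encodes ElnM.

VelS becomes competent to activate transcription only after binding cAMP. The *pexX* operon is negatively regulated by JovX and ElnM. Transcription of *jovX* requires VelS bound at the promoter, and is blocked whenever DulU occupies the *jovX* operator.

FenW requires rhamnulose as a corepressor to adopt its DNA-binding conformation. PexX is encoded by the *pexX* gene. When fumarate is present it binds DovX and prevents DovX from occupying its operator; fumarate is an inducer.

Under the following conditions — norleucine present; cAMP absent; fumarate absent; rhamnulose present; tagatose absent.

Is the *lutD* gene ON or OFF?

OFF

Fumarate is absent, so DovX is active.
Tagatose is absent, so DulU is inactive.
cAMP is absent, so VelS is inactive.
Required activator VelS is absent, so *jovX* is not transcribed.
So JovX is not produced.
Norleucine is present, so TorC is inactive.
Rhamnulose is present, so FenW is active.
With repressor FenW bound, *elnM* is not transcribed.
So ElnM is not produced.
With no repressor bound, *pexX* is transcribed.
So PexX is produced and active.
With repressor DovX bound, *lutD* is not transcribed.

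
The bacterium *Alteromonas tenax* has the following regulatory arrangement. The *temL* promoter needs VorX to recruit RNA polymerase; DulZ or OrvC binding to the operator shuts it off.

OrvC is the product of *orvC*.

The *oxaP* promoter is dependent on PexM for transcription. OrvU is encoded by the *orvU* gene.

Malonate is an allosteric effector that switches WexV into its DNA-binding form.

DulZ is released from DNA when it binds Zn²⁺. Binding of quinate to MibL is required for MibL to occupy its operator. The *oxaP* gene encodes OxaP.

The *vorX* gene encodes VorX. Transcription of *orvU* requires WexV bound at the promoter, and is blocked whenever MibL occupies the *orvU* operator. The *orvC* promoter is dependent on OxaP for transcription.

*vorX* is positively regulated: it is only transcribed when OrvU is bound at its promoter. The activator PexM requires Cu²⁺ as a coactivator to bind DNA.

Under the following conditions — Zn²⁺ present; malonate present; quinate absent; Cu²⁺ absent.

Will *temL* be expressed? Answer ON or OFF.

Zn²⁺ is present, so DulZ is inactive.
Quinate is absent, so MibL is inactive.
Malonate is present, so WexV is active.
No repressor is bound and WexV is active, so *orvU* is transcribed.
So OrvU is produced and active.
No repressor is bound and OrvU is active, so *vorX* is transcribed.
So VorX is produced and active.
Cu²⁺ is absent, so PexM is inactive.
Required activator PexM is absent, so *oxaP* is not transcribed.
So OxaP is not produced.
Required activator OxaP is absent, so *orvC* is not transcribed.
So OrvC is not produced.
No repressor is bound and VorX is active, so *temL* is transcribed.

ON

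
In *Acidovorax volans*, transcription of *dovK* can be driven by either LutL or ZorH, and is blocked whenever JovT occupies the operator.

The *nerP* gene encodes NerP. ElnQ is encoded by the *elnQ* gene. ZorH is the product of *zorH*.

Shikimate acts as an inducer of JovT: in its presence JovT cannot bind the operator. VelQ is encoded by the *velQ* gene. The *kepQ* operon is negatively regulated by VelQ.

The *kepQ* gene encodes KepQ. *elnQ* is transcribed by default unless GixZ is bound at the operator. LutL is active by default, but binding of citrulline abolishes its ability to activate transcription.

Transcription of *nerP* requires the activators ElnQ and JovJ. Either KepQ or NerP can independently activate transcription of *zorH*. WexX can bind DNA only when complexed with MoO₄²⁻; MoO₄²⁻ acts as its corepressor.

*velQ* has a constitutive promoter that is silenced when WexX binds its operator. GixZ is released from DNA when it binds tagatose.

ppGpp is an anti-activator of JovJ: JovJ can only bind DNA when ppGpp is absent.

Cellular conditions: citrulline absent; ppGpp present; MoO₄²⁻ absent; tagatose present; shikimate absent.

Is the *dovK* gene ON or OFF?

Shikimate is absent, so JovT is active.
Citrulline is absent, so LutL is active.
MoO₄²⁻ is absent, so WexX is inactive.
With no repressor bound, *velQ* is transcribed.
So VelQ is produced and active.
With repressor VelQ bound, *kepQ* is not transcribed.
So KepQ is not produced.
Tagatose is present, so GixZ is inactive.
With no repressor bound, *elnQ* is transcribed.
So ElnQ is produced and active.
ppGpp is present, so JovJ is inactive.
Required activator JovJ is absent, so *nerP* is not transcribed.
So NerP is not produced.
No activator is available at the *zorH* promoter, so *zorH* is not transcribed.
So ZorH is not produced.
With repressor JovT bound, *dovK* is not transcribed.

OFF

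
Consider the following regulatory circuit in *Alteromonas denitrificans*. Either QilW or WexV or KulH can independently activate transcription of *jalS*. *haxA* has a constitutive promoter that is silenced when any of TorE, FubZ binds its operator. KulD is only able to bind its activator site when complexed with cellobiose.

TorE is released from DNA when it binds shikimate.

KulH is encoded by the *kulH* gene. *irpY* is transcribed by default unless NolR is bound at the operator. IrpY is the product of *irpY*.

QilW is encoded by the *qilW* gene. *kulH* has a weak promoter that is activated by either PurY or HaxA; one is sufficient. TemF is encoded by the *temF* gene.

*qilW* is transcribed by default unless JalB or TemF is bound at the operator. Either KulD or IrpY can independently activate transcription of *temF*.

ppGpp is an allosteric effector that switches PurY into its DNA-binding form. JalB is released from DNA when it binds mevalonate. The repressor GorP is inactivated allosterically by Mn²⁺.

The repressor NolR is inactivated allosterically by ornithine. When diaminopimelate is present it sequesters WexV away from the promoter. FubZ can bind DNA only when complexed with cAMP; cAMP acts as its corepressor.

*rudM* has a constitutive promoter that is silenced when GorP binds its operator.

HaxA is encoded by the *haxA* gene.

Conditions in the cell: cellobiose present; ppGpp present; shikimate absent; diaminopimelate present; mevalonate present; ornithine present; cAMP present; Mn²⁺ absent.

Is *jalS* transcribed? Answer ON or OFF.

ON

Mevalonate is present, so JalB is inactive.
Cellobiose is present, so KulD is active.
Ornithine is present, so NolR is inactive.
With no repressor bound, *irpY* is transcribed.
So IrpY is produced and active.
Activator KulD is present, so *temF* is transcribed.
So TemF is produced and active.
With repressor TemF bound, *qilW* is not transcribed.
So QilW is not produced.
Diaminopimelate is present, so WexV is inactive.
ppGpp is present, so PurY is active.
Shikimate is absent, so TorE is active.
cAMP is present, so FubZ is active.
With repressor TorE bound, *haxA* is not transcribed.
So HaxA is not produced.
Activator PurY is present, so *kulH* is transcribed.
So KulH is produced and active.
Activator KulH is present, so *jalS* is transcribed.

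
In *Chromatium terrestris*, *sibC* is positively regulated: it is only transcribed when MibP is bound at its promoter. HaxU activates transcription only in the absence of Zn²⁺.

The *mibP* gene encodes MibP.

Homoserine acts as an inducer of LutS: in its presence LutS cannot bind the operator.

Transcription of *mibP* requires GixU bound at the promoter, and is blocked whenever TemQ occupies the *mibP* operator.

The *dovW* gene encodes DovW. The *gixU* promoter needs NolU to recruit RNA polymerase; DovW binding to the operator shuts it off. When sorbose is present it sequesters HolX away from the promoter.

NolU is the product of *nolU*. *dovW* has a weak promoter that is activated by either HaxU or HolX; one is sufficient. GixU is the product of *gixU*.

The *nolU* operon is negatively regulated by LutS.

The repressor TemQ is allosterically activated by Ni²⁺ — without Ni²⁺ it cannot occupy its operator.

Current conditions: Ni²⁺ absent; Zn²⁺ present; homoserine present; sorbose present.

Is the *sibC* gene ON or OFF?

Zn²⁺ is present, so HaxU is inactive.
Sorbose is present, so HolX is inactive.
No activator is available at the *dovW* promoter, so *dovW* is not transcribed.
So DovW is not produced.
Homoserine is present, so LutS is inactive.
With no repressor bound, *nolU* is transcribed.
So NolU is produced and active.
No repressor is bound and NolU is active, so *gixU* is transcribed.
So GixU is produced and active.
Ni²⁺ is absent, so TemQ is inactive.
No repressor is bound and GixU is active, so *mibP* is transcribed.
So MibP is produced and active.
No repressor is bound and MibP is active, so *sibC* is transcribed.

ON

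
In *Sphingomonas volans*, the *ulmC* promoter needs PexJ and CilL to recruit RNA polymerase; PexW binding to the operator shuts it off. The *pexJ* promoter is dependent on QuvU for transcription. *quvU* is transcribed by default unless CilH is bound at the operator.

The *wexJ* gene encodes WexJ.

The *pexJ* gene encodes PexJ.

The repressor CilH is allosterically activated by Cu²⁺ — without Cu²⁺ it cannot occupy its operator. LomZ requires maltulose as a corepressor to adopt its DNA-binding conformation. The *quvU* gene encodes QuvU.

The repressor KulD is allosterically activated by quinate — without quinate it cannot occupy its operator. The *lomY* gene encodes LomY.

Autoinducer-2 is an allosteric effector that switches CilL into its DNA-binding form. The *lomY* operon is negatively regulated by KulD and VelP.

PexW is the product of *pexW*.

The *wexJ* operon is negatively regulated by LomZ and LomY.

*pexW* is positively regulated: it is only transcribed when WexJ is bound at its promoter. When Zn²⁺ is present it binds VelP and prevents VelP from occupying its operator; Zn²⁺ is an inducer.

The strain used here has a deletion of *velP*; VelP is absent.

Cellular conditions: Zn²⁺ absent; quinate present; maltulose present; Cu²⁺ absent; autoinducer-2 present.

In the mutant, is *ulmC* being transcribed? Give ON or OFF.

Cu²⁺ is absent, so CilH is inactive.
With no repressor bound, *quvU* is transcribed.
So QuvU is produced and active.
No repressor is bound and QuvU is active, so *pexJ* is transcribed.
So PexJ is produced and active.
Autoinducer-2 is present, so CilL is active.
Maltulose is present, so LomZ is active.
Quinate is present, so KulD is active.
VelP is non-functional in this strain, so it has no effect.
With repressor KulD bound, *lomY* is not transcribed.
So LomY is not produced.
With repressor LomZ bound, *wexJ* is not transcribed.
So WexJ is not produced.
Required activator WexJ is absent, so *pexW* is not transcribed.
So PexW is not produced.
No repressor is bound and PexJ and CilL are active, so *ulmC* is transcribed.

ON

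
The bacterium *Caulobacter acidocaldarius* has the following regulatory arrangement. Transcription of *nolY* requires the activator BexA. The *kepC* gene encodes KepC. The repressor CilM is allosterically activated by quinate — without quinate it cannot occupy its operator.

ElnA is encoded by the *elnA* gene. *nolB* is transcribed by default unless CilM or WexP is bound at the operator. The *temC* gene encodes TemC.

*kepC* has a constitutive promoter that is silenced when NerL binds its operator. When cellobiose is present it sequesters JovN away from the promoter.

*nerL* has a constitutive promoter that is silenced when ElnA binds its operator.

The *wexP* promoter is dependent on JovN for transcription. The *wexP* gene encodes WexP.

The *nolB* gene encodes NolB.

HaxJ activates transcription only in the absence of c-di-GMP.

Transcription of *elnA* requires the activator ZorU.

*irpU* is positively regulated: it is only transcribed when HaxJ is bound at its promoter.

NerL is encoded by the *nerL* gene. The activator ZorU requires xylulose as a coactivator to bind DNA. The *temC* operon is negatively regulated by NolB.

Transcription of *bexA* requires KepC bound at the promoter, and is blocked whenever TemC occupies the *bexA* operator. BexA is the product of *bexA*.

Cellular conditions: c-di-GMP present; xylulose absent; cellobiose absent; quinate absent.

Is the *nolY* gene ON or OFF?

Xylulose is absent, so ZorU is inactive.
Required activator ZorU is absent, so *elnA* is not transcribed.
So ElnA is not produced.
With no repressor bound, *nerL* is transcribed.
So NerL is produced and active.
With repressor NerL bound, *kepC* is not transcribed.
So KepC is not produced.
Quinate is absent, so CilM is inactive.
Cellobiose is absent, so JovN is active.
No repressor is bound and JovN is active, so *wexP* is transcribed.
So WexP is produced and active.
With repressor WexP bound, *nolB* is not transcribed.
So NolB is not produced.
With no repressor bound, *temC* is transcribed.
So TemC is produced and active.
With repressor TemC bound, *bexA* is not transcribed.
So BexA is not produced.
Required activator BexA is absent, so *nolY* is not transcribed.

OFF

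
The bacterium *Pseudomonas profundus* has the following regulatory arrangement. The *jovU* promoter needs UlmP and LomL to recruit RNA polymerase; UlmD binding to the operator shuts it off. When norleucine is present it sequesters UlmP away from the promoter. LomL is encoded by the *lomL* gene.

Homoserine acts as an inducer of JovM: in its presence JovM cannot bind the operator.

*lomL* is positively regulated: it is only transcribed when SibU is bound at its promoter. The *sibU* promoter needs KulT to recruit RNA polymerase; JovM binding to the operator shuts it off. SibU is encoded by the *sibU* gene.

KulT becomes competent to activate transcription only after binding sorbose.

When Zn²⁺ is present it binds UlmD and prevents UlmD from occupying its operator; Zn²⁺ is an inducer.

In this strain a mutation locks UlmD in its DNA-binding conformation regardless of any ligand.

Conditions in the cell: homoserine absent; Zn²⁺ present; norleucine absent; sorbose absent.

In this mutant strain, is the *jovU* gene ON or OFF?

Norleucine is absent, so UlmP is active.
Homoserine is absent, so JovM is active.
Sorbose is absent, so KulT is inactive.
With repressor JovM bound, *sibU* is not transcribed.
So SibU is not produced.
Required activator SibU is absent, so *lomL* is not transcribed.
So LomL is not produced.
UlmD is constitutively active in this strain.
With repressor UlmD bound, *jovU* is not transcribed.

OFF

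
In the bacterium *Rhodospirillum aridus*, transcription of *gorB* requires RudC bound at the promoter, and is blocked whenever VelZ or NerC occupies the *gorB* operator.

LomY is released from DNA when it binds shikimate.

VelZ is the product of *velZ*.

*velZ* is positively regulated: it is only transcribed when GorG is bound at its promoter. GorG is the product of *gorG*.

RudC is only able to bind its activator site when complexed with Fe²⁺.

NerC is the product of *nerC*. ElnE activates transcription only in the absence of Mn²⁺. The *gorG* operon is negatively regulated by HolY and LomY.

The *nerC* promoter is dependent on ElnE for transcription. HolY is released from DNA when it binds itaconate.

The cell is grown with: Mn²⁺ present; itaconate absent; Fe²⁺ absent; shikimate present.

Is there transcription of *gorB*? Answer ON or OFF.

Fe²⁺ is absent, so RudC is inactive.
Itaconate is absent, so HolY is active.
Shikimate is present, so LomY is inactive.
With repressor HolY bound, *gorG* is not transcribed.
So GorG is not produced.
Required activator GorG is absent, so *velZ* is not transcribed.
So VelZ is not produced.
Mn²⁺ is present, so ElnE is inactive.
Required activator ElnE is absent, so *nerC* is not transcribed.
So NerC is not produced.
Required activator RudC is absent, so *gorB* is not transcribed.

OFF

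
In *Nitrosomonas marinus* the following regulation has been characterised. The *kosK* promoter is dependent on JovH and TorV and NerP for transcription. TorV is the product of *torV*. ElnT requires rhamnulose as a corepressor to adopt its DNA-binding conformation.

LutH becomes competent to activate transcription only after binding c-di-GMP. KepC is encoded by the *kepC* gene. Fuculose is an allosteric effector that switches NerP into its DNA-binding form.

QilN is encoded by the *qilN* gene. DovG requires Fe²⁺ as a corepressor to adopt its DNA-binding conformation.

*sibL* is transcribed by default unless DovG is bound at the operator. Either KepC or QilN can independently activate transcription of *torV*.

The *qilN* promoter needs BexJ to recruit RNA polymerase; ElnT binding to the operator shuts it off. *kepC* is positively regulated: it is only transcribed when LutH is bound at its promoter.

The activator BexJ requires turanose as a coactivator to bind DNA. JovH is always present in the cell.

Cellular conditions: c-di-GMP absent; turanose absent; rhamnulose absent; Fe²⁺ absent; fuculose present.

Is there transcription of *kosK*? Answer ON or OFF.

JovH is produced constitutively and is active.
c-di-GMP is absent, so LutH is inactive.
Required activator LutH is absent, so *kepC* is not transcribed.
So KepC is not produced.
Turanose is absent, so BexJ is inactive.
Rhamnulose is absent, so ElnT is inactive.
Required activator BexJ is absent, so *qilN* is not transcribed.
So QilN is not produced.
No activator is available at the *torV* promoter, so *torV* is not transcribed.
So TorV is not produced.
Fuculose is present, so NerP is active.
Required activator TorV is absent, so *kosK* is not transcribed.

OFF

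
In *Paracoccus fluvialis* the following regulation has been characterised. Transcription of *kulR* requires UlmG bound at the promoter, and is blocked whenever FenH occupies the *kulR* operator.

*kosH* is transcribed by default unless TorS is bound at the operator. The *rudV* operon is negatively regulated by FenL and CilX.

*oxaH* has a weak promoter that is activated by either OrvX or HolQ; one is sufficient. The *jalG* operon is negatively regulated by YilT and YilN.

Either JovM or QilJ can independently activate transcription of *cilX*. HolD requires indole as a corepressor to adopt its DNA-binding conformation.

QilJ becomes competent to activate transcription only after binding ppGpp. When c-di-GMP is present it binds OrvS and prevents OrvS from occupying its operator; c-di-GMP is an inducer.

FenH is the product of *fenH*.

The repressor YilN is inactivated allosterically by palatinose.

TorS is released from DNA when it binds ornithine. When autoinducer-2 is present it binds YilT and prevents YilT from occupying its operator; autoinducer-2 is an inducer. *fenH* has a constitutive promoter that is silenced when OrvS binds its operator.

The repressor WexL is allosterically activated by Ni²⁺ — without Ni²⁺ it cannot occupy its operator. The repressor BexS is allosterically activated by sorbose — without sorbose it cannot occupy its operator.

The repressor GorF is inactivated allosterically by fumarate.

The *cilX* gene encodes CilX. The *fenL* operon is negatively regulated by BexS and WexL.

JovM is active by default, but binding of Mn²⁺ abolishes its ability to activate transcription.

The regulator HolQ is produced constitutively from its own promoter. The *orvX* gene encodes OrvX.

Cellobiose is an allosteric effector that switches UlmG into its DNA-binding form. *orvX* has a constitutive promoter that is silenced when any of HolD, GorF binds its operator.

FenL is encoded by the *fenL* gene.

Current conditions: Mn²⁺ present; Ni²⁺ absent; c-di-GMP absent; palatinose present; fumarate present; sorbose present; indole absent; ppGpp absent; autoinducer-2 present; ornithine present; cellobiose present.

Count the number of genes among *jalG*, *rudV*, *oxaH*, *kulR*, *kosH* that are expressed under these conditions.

5

Autoinducer-2 is present, so YilT is inactive.
Palatinose is present, so YilN is inactive.
With no repressor bound, *jalG* is transcribed.
→ *jalG* is ON.
Sorbose is present, so BexS is active.
Ni²⁺ is absent, so WexL is inactive.
With repressor BexS bound, *fenL* is not transcribed.
So FenL is not produced.
Mn²⁺ is present, so JovM is inactive.
ppGpp is absent, so QilJ is inactive.
No activator is available at the *cilX* promoter, so *cilX* is not transcribed.
So CilX is not produced.
With no repressor bound, *rudV* is transcribed.
→ *rudV* is ON.
Indole is absent, so HolD is inactive.
Fumarate is present, so GorF is inactive.
With no repressor bound, *orvX* is transcribed.
So OrvX is produced and active.
HolQ is produced constitutively and is active.
Activator OrvX is present, so *oxaH* is transcribed.
→ *oxaH* is ON.
Cellobiose is present, so UlmG is active.
c-di-GMP is absent, so OrvS is active.
With repressor OrvS bound, *fenH* is not transcribed.
So FenH is not produced.
No repressor is bound and UlmG is active, so *kulR* is transcribed.
→ *kulR* is ON.
Ornithine is present, so TorS is inactive.
With no repressor bound, *kosH* is transcribed.
→ *kosH* is ON.
5 of the 5 genes are transcribed.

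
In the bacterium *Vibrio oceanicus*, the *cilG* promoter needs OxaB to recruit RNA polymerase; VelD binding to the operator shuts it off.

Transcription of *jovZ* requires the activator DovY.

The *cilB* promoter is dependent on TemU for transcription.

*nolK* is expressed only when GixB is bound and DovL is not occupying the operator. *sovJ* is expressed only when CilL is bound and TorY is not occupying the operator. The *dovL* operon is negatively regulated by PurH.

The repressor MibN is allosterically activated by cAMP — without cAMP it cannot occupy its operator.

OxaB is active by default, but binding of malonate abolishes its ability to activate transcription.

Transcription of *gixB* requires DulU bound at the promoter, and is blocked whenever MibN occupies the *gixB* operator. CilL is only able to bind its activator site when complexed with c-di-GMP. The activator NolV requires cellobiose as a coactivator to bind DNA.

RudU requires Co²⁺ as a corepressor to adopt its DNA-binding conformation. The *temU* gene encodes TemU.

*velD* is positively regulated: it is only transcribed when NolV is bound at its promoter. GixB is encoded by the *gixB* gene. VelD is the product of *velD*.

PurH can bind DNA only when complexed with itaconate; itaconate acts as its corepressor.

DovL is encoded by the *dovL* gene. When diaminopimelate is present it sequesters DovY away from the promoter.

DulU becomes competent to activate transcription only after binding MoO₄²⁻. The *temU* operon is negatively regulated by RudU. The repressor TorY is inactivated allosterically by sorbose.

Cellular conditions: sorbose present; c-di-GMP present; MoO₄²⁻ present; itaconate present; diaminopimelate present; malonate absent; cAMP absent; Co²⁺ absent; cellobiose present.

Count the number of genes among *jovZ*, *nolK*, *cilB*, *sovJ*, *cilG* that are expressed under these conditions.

Diaminopimelate is present, so DovY is inactive.
Required activator DovY is absent, so *jovZ* is not transcribed.
→ *jovZ* is OFF.
Itaconate is present, so PurH is active.
With repressor PurH bound, *dovL* is not transcribed.
So DovL is not produced.
cAMP is absent, so MibN is inactive.
MoO₄²⁻ is present, so DulU is active.
No repressor is bound and DulU is active, so *gixB* is transcribed.
So GixB is produced and active.
No repressor is bound and GixB is active, so *nolK* is transcribed.
→ *nolK* is ON.
Co²⁺ is absent, so RudU is inactive.
With no repressor bound, *temU* is transcribed.
So TemU is produced and active.
No repressor is bound and TemU is active, so *cilB* is transcribed.
→ *cilB* is ON.
Sorbose is present, so TorY is inactive.
c-di-GMP is present, so CilL is active.
No repressor is bound and CilL is active, so *sovJ* is transcribed.
→ *sovJ* is ON.
Malonate is absent, so OxaB is active.
Cellobiose is present, so NolV is active.
No repressor is bound and NolV is active, so *velD* is transcribed.
So VelD is produced and active.
With repressor VelD bound, *cilG* is not transcribed.
→ *cilG* is OFF.
3 of the 5 genes are transcribed.

3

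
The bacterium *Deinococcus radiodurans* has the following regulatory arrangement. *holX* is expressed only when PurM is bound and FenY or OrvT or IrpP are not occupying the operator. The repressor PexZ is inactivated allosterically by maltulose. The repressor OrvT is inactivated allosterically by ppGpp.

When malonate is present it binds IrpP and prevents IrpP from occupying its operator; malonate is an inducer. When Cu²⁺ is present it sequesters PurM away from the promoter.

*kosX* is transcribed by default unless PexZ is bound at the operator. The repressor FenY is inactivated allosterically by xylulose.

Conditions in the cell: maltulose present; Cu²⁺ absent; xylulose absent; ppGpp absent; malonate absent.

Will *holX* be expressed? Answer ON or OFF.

Xylulose is absent, so FenY is active.
Cu²⁺ is absent, so PurM is active.
ppGpp is absent, so OrvT is active.
Malonate is absent, so IrpP is active.
With repressor FenY bound, *holX* is not transcribed.

OFF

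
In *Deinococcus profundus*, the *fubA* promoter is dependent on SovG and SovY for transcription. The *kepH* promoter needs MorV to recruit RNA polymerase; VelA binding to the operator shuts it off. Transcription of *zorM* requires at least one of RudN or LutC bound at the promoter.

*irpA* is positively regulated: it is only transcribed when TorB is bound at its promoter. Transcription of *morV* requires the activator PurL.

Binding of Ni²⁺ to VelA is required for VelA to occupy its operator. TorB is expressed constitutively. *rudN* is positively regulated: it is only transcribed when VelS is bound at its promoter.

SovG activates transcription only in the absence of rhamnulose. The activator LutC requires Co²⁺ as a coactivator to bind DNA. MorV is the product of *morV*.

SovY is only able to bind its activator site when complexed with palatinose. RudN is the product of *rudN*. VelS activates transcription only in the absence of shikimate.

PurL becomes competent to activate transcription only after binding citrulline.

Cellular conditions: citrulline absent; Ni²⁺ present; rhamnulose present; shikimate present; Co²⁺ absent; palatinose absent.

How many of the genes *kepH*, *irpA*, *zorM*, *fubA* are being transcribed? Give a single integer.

1

Citrulline is absent, so PurL is inactive.
Required activator PurL is absent, so *morV* is not transcribed.
So MorV is not produced.
Ni²⁺ is present, so VelA is active.
With repressor VelA bound, *kepH* is not transcribed.
→ *kepH* is OFF.
TorB is produced constitutively and is active.
No repressor is bound and TorB is active, so *irpA* is transcribed.
→ *irpA* is ON.
Shikimate is present, so VelS is inactive.
Required activator VelS is absent, so *rudN* is not transcribed.
So RudN is not produced.
Co²⁺ is absent, so LutC is inactive.
No activator is available at the *zorM* promoter, so *zorM* is not transcribed.
→ *zorM* is OFF.
Rhamnulose is present, so SovG is inactive.
Palatinose is absent, so SovY is inactive.
Required activator SovG is absent, so *fubA* is not transcribed.
→ *fubA* is OFF.
1 of the 4 genes is transcribed.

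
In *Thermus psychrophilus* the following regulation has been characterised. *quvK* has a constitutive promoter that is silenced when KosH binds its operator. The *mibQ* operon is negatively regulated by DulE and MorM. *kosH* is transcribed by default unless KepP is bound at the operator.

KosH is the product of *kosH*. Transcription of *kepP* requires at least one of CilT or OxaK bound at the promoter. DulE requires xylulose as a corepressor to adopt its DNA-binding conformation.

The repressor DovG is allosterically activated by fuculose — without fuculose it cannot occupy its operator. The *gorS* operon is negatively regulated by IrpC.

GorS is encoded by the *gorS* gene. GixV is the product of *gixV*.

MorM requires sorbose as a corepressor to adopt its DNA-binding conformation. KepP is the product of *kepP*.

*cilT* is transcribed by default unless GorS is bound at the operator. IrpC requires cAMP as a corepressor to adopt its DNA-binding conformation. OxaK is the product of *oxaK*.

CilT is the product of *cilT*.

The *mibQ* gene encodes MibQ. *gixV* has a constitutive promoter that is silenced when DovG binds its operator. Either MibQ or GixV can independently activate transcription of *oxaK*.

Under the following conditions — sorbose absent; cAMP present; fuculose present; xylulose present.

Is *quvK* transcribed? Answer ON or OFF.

ON

cAMP is present, so IrpC is active.
With repressor IrpC bound, *gorS* is not transcribed.
So GorS is not produced.
With no repressor bound, *cilT* is transcribed.
So CilT is produced and active.
Xylulose is present, so DulE is active.
Sorbose is absent, so MorM is inactive.
With repressor DulE bound, *mibQ* is not transcribed.
So MibQ is not produced.
Fuculose is present, so DovG is active.
With repressor DovG bound, *gixV* is not transcribed.
So GixV is not produced.
No activator is available at the *oxaK* promoter, so *oxaK* is not transcribed.
So OxaK is not produced.
Activator CilT is present, so *kepP* is transcribed.
So KepP is produced and active.
With repressor KepP bound, *kosH* is not transcribed.
So KosH is not produced.
With no repressor bound, *quvK* is transcribed.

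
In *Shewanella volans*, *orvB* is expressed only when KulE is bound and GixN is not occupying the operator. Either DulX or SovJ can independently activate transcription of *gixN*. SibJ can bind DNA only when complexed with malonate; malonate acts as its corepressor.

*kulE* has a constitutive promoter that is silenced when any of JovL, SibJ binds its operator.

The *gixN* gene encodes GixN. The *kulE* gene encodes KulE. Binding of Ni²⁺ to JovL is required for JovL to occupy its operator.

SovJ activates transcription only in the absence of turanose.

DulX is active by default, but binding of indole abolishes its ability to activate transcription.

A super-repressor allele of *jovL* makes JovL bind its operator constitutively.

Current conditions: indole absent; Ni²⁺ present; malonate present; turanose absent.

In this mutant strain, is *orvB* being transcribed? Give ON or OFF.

JovL is constitutively active in this strain.
Malonate is present, so SibJ is active.
With repressor JovL bound, *kulE* is not transcribed.
So KulE is not produced.
Indole is absent, so DulX is active.
Turanose is absent, so SovJ is active.
Activator DulX is present, so *gixN* is transcribed.
So GixN is produced and active.
With repressor GixN bound, *orvB* is not transcribed.

OFF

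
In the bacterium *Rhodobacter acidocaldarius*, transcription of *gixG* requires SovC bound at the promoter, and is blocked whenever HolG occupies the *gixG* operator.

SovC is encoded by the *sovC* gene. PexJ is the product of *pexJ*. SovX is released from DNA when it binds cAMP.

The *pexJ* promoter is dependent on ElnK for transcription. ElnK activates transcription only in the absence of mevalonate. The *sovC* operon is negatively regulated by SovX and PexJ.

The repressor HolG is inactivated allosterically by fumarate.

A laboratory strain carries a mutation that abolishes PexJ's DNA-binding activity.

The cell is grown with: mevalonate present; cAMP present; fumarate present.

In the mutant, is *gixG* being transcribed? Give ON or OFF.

cAMP is present, so SovX is inactive.
PexJ is non-functional in this strain, so it has no effect.
With no repressor bound, *sovC* is transcribed.
So SovC is produced and active.
Fumarate is present, so HolG is inactive.
No repressor is bound and SovC is active, so *gixG* is transcribed.

ON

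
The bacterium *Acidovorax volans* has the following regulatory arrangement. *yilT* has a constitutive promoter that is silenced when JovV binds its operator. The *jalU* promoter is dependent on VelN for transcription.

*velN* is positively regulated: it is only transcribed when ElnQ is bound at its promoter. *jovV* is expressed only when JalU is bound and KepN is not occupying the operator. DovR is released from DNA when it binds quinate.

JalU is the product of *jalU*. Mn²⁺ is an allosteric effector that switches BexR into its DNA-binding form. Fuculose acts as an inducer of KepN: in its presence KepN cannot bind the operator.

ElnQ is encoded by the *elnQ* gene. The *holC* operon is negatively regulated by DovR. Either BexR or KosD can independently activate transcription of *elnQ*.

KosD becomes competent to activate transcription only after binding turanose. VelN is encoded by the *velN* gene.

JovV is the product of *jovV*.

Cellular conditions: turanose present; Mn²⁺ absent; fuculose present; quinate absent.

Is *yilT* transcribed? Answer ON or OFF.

Mn²⁺ is absent, so BexR is inactive.
Turanose is present, so KosD is active.
Activator KosD is present, so *elnQ* is transcribed.
So ElnQ is produced and active.
No repressor is bound and ElnQ is active, so *velN* is transcribed.
So VelN is produced and active.
No repressor is bound and VelN is active, so *jalU* is transcribed.
So JalU is produced and active.
Fuculose is present, so KepN is inactive.
No repressor is bound and JalU is active, so *jovV* is transcribed.
So JovV is produced and active.
With repressor JovV bound, *yilT* is not transcribed.

OFF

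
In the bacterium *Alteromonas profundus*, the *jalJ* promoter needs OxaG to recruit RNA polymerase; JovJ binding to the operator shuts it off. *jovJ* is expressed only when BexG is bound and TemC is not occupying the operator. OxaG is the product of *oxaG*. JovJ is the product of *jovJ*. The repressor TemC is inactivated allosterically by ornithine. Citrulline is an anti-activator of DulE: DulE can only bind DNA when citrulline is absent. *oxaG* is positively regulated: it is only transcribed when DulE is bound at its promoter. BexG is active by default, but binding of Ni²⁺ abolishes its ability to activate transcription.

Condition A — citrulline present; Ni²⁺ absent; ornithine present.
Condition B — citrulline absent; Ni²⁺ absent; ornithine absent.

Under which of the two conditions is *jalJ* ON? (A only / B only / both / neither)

B only

Condition A:
Citrulline is present, so DulE is inactive.
Required activator DulE is absent, so *oxaG* is not transcribed.
So OxaG is not produced.
Ni²⁺ is absent, so BexG is active.
Ornithine is present, so TemC is inactive.
No repressor is bound and BexG is active, so *jovJ* is transcribed.
So JovJ is produced and active.
With repressor JovJ bound, *jalJ* is not transcribed.
→ *jalJ* is OFF in A.
Condition B:
Citrulline is absent, so DulE is active.
No repressor is bound and DulE is active, so *oxaG* is transcribed.
So OxaG is produced and active.
Ni²⁺ is absent, so BexG is active.
Ornithine is absent, so TemC is active.
With repressor TemC bound, *jovJ* is not transcribed.
So JovJ is not produced.
No repressor is bound and OxaG is active, so *jalJ* is transcribed.
→ *jalJ* is ON in B.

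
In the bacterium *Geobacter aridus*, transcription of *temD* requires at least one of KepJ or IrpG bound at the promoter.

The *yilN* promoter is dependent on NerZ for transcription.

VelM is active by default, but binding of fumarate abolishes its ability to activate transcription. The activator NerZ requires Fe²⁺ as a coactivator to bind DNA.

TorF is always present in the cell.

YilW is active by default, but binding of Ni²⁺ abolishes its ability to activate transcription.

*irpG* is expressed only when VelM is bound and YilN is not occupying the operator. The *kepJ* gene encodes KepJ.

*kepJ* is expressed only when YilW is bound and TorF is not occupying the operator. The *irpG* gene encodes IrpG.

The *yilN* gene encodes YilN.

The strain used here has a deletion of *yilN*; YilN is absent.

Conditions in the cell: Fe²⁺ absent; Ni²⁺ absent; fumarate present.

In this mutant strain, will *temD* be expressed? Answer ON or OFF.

OFF

Ni²⁺ is absent, so YilW is active.
TorF is produced constitutively and is active.
With repressor TorF bound, *kepJ* is not transcribed.
So KepJ is not produced.
YilN is non-functional in this strain, so it has no effect.
Fumarate is present, so VelM is inactive.
Required activator VelM is absent, so *irpG* is not transcribed.
So IrpG is not produced.
No activator is available at the *temD* promoter, so *temD* is not transcribed.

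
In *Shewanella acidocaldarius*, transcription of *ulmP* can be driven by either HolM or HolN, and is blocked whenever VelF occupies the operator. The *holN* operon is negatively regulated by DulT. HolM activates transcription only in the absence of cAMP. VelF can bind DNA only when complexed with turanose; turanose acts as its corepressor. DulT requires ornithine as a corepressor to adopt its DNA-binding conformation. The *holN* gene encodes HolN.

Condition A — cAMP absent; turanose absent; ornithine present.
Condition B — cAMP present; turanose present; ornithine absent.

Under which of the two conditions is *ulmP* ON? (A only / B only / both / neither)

Condition A:
cAMP is absent, so HolM is active.
Turanose is absent, so VelF is inactive.
Ornithine is present, so DulT is active.
With repressor DulT bound, *holN* is not transcribed.
So HolN is not produced.
Activator HolM is present, so *ulmP* is transcribed.
→ *ulmP* is ON in A.
Condition B:
cAMP is present, so HolM is inactive.
Turanose is present, so VelF is active.
Ornithine is absent, so DulT is inactive.
With no repressor bound, *holN* is transcribed.
So HolN is produced and active.
With repressor VelF bound, *ulmP* is not transcribed.
→ *ulmP* is OFF in B.

A only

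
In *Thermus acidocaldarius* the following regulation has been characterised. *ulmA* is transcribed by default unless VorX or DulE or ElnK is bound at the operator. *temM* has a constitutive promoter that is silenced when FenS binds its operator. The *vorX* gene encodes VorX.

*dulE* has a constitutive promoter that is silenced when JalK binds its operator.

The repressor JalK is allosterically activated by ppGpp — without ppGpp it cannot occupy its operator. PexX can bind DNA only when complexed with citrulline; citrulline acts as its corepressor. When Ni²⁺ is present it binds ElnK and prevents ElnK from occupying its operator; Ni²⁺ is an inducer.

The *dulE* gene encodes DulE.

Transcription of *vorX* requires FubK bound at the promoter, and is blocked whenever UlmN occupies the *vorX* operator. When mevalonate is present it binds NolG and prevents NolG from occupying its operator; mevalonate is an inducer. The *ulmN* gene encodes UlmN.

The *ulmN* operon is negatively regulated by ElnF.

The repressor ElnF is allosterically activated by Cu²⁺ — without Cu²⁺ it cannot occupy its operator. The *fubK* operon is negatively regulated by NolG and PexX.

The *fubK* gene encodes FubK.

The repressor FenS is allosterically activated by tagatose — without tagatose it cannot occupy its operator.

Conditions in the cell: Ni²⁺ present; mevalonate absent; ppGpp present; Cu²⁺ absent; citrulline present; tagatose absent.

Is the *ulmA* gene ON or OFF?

Mevalonate is absent, so NolG is active.
Citrulline is present, so PexX is active.
With repressor NolG bound, *fubK* is not transcribed.
So FubK is not produced.
Cu²⁺ is absent, so ElnF is inactive.
With no repressor bound, *ulmN* is transcribed.
So UlmN is produced and active.
With repressor UlmN bound, *vorX* is not transcribed.
So VorX is not produced.
ppGpp is present, so JalK is active.
With repressor JalK bound, *dulE* is not transcribed.
So DulE is not produced.
Ni²⁺ is present, so ElnK is inactive.
With no repressor bound, *ulmA* is transcribed.

ON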